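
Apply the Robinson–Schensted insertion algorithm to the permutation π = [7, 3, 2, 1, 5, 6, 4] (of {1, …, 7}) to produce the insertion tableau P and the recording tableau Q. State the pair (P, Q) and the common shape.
P = [1, 4, 6] / [2, 5] / [3] / [7];  Q = [1, 5, 6] / [2, 7] / [3] / [4];  common shape = (3, 2, 1, 1)

Row-insert the values π_1, π_2, … into P one at a time, bumping the leftmost entry strictly greater than the inserted value down to the next row. The recording tableau Q records, in position (i, j), the step at which that cell was added to P.
  Insert 7 (step 1): P = [7];  Q = [1]
  Insert 3 (step 2): P = [3] / [7];  Q = [1] / [2]
  Insert 2 (step 3): P = [2] / [3] / [7];  Q = [1] / [2] / [3]
  Insert 1 (step 4): P = [1] / [2] / [3] / [7];  Q = [1] / [2] / [3] / [4]
  Insert 5 (step 5): P = [1, 5] / [2] / [3] / [7];  Q = [1, 5] / [2] / [3] / [4]
  Insert 6 (step 6): P = [1, 5, 6] / [2] / [3] / [7];  Q = [1, 5, 6] / [2] / [3] / [4]
  Insert 4 (step 7): P = [1, 4, 6] / [2, 5] / [3] / [7];  Q = [1, 5, 6] / [2, 7] / [3] / [4]
Final shape: (3, 2, 1, 1).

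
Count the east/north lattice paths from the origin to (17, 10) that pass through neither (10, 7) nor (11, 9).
Number of paths = 5335213

Inclusion–exclusion. Total paths: C(27, 17) = 8436285. Through P₁: C(17, 10)·C(10, 7) = 2333760. Through P₂: C(20, 11)·C(7, 6) = 1175720. Since P₁ is strictly southwest of P₂, a monotone path through both must visit P₁ then P₂; paths through both = C(17, 10)·C(3, 1)·C(7, 6) = 408408. Avoid both = 8436285 − 2333760 − 1175720 + 408408 = 5335213.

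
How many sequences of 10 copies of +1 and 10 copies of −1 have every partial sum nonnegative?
C_10 = 16796

These ballot sequences are counted by the Catalan number C_n = (1/(n + 1)) · C(2n, n). For n = 10: C_10 = (1/11) · C(20, 10) = 184756/11 = 16796.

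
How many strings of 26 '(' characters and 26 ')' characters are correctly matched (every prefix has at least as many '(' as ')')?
C_26 = 18367353072152

These balanced parentheses are counted by the Catalan number C_n = (1/(n + 1)) · C(2n, n). For n = 26: C_26 = (1/27) · C(52, 26) = 495918532948104/27 = 18367353072152.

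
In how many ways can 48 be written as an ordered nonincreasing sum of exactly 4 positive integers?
p(48, 4 parts) = 816

Partitions of n into exactly k parts are in bijection with partitions of n − k into at most k parts (subtract 1 from each part). So p(48, exactly 4) = p(44, parts ≤ 4). Computing via the recurrence p(m, j) = p(m, j−1) + p(m−j, j) gives 816.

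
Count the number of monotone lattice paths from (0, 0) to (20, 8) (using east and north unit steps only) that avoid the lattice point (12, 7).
Number of paths = 2654613

Total paths from (0, 0) to (20, 8): C(28, 20) = 3108105. Paths through (12, 7): (paths (0, 0) → (12, 7)) × (paths (12, 7) → (20, 8)) = C(19, 12) · C(9, 8) = 50388 · 9 = 453492. Avoidance count = 3108105 − 453492 = 2654613.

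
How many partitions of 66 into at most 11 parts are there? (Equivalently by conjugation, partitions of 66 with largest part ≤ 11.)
p(66, parts ≤ 11) = 511045

Use the recurrence p(n, m) = p(n, m−1) + p(n−m, m): either the largest part is < m (count p(n, m−1)) or the largest part is exactly m (remove one copy of m, count p(n−m, m)). With p(0, ·) = 1 this gives p(66, parts ≤ 11) = 511045. (By conjugating Young diagrams, this also counts partitions of 66 into at most 11 parts.)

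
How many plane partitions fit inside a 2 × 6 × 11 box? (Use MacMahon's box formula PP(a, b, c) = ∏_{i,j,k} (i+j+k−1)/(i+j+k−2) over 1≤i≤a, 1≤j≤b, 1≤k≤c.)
PP(2, 6, 11) = 32821152

Evaluate the triple product over i = 1..2, j = 1..6, k = 1..11. The factors are (2/1) · (3/2) · (4/3) · (5/4) · (6/5) · (7/6) · (8/7) · (9/8) · … (132 factors total). The numerators and denominators telescope so the product is an integer; carrying out the multiplication exactly gives PP(2, 6, 11) = 32821152.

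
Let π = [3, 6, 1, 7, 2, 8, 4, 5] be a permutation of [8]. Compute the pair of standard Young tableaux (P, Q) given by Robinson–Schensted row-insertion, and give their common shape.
P = [1, 2, 4, 5] / [3, 6, 7, 8];  Q = [1, 2, 4, 6] / [3, 5, 7, 8];  common shape = (4, 4)

Row-insert the values π_1, π_2, … into P one at a time, bumping the leftmost entry strictly greater than the inserted value down to the next row. The recording tableau Q records, in position (i, j), the step at which that cell was added to P.
  Insert 3 (step 1): P = [3];  Q = [1]
  Insert 6 (step 2): P = [3, 6];  Q = [1, 2]
  Insert 1 (step 3): P = [1, 6] / [3];  Q = [1, 2] / [3]
  Insert 7 (step 4): P = [1, 6, 7] / [3];  Q = [1, 2, 4] / [3]
  Insert 2 (step 5): P = [1, 2, 7] / [3, 6];  Q = [1, 2, 4] / [3, 5]
  Insert 8 (step 6): P = [1, 2, 7, 8] / [3, 6];  Q = [1, 2, 4, 6] / [3, 5]
  Insert 4 (step 7): P = [1, 2, 4, 8] / [3, 6, 7];  Q = [1, 2, 4, 6] / [3, 5, 7]
  Insert 5 (step 8): P = [1, 2, 4, 5] / [3, 6, 7, 8];  Q = [1, 2, 4, 6] / [3, 5, 7, 8]
Final shape: (4, 4).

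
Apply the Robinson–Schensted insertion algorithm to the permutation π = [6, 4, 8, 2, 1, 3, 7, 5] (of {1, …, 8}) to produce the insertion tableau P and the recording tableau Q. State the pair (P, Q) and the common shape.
P = [1, 3, 5] / [2, 7] / [4, 8] / [6];  Q = [1, 3, 7] / [2, 6] / [4, 8] / [5];  common shape = (3, 2, 2, 1)

Row-insert the values π_1, π_2, … into P one at a time, bumping the leftmost entry strictly greater than the inserted value down to the next row. The recording tableau Q records, in position (i, j), the step at which that cell was added to P.
  Insert 6 (step 1): P = [6];  Q = [1]
  Insert 4 (step 2): P = [4] / [6];  Q = [1] / [2]
  Insert 8 (step 3): P = [4, 8] / [6];  Q = [1, 3] / [2]
  Insert 2 (step 4): P = [2, 8] / [4] / [6];  Q = [1, 3] / [2] / [4]
  Insert 1 (step 5): P = [1, 8] / [2] / [4] / [6];  Q = [1, 3] / [2] / [4] / [5]
  Insert 3 (step 6): P = [1, 3] / [2, 8] / [4] / [6];  Q = [1, 3] / [2, 6] / [4] / [5]
  Insert 7 (step 7): P = [1, 3, 7] / [2, 8] / [4] / [6];  Q = [1, 3, 7] / [2, 6] / [4] / [5]
  Insert 5 (step 8): P = [1, 3, 5] / [2, 7] / [4, 8] / [6];  Q = [1, 3, 7] / [2, 6] / [4, 8] / [5]
Final shape: (3, 2, 2, 1).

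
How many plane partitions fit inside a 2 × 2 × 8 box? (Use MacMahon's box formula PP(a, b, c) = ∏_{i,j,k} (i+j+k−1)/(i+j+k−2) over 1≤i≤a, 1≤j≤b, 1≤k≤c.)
PP(2, 2, 8) = 825

Evaluate the triple product over i = 1..2, j = 1..2, k = 1..8. The factors are (2/1) · (3/2) · (4/3) · (5/4) · (6/5) · (7/6) · (8/7) · (9/8) · … (32 factors total). The numerators and denominators telescope so the product is an integer; carrying out the multiplication exactly gives PP(2, 2, 8) = 825.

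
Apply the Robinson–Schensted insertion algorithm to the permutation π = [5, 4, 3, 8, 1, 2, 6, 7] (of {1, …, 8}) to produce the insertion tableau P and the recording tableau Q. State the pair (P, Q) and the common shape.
P = [1, 2, 6, 7] / [3, 8] / [4] / [5];  Q = [1, 4, 7, 8] / [2, 6] / [3] / [5];  common shape = (4, 2, 1, 1)

Row-insert the values π_1, π_2, … into P one at a time, bumping the leftmost entry strictly greater than the inserted value down to the next row. The recording tableau Q records, in position (i, j), the step at which that cell was added to P.
  Insert 5 (step 1): P = [5];  Q = [1]
  Insert 4 (step 2): P = [4] / [5];  Q = [1] / [2]
  Insert 3 (step 3): P = [3] / [4] / [5];  Q = [1] / [2] / [3]
  Insert 8 (step 4): P = [3, 8] / [4] / [5];  Q = [1, 4] / [2] / [3]
  Insert 1 (step 5): P = [1, 8] / [3] / [4] / [5];  Q = [1, 4] / [2] / [3] / [5]
  Insert 2 (step 6): P = [1, 2] / [3, 8] / [4] / [5];  Q = [1, 4] / [2, 6] / [3] / [5]
  Insert 6 (step 7): P = [1, 2, 6] / [3, 8] / [4] / [5];  Q = [1, 4, 7] / [2, 6] / [3] / [5]
  Insert 7 (step 8): P = [1, 2, 6, 7] / [3, 8] / [4] / [5];  Q = [1, 4, 7, 8] / [2, 6] / [3] / [5]
Final shape: (4, 2, 1, 1).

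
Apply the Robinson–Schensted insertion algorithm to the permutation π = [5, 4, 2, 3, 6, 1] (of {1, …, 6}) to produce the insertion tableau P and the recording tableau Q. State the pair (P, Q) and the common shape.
P = [1, 3, 6] / [2] / [4] / [5];  Q = [1, 4, 5] / [2] / [3] / [6];  common shape = (3, 1, 1, 1)

Row-insert the values π_1, π_2, … into P one at a time, bumping the leftmost entry strictly greater than the inserted value down to the next row. The recording tableau Q records, in position (i, j), the step at which that cell was added to P.
  Insert 5 (step 1): P = [5];  Q = [1]
  Insert 4 (step 2): P = [4] / [5];  Q = [1] / [2]
  Insert 2 (step 3): P = [2] / [4] / [5];  Q = [1] / [2] / [3]
  Insert 3 (step 4): P = [2, 3] / [4] / [5];  Q = [1, 4] / [2] / [3]
  Insert 6 (step 5): P = [2, 3, 6] / [4] / [5];  Q = [1, 4, 5] / [2] / [3]
  Insert 1 (step 6): P = [1, 3, 6] / [2] / [4] / [5];  Q = [1, 4, 5] / [2] / [3] / [6]
Final shape: (3, 1, 1, 1).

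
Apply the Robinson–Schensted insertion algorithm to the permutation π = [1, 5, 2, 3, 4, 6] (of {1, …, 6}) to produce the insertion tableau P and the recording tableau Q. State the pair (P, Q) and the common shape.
P = [1, 2, 3, 4, 6] / [5];  Q = [1, 2, 4, 5, 6] / [3];  common shape = (5, 1)

Row-insert the values π_1, π_2, … into P one at a time, bumping the leftmost entry strictly greater than the inserted value down to the next row. The recording tableau Q records, in position (i, j), the step at which that cell was added to P.
  Insert 1 (step 1): P = [1];  Q = [1]
  Insert 5 (step 2): P = [1, 5];  Q = [1, 2]
  Insert 2 (step 3): P = [1, 2] / [5];  Q = [1, 2] / [3]
  Insert 3 (step 4): P = [1, 2, 3] / [5];  Q = [1, 2, 4] / [3]
  Insert 4 (step 5): P = [1, 2, 3, 4] / [5];  Q = [1, 2, 4, 5] / [3]
  Insert 6 (step 6): P = [1, 2, 3, 4, 6] / [5];  Q = [1, 2, 4, 5, 6] / [3]
Final shape: (5, 1).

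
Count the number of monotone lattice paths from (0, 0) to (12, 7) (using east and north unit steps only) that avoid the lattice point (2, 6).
Number of paths = 50080

Total paths from (0, 0) to (12, 7): C(19, 12) = 50388. Paths through (2, 6): (paths (0, 0) → (2, 6)) × (paths (2, 6) → (12, 7)) = C(8, 2) · C(11, 10) = 28 · 11 = 308. Avoidance count = 50388 − 308 = 50080.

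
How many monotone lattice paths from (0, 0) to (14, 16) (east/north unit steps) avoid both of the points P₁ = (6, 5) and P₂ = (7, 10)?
Number of paths = 81887775

Inclusion–exclusion. Total paths: C(30, 14) = 145422675. Through P₁: C(11, 6)·C(19, 8) = 34918884. Through P₂: C(17, 7)·C(13, 7) = 33372768. Since P₁ is strictly southwest of P₂, a monotone path through both must visit P₁ then P₂; paths through both = C(11, 6)·C(6, 1)·C(13, 7) = 4756752. Avoid both = 145422675 − 34918884 − 33372768 + 4756752 = 81887775.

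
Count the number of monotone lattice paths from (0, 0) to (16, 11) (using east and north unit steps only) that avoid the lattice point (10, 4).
Number of paths = 11320179

Total paths from (0, 0) to (16, 11): C(27, 16) = 13037895. Paths through (10, 4): (paths (0, 0) → (10, 4)) × (paths (10, 4) → (16, 11)) = C(14, 10) · C(13, 6) = 1001 · 1716 = 1717716. Avoidance count = 13037895 − 1717716 = 11320179.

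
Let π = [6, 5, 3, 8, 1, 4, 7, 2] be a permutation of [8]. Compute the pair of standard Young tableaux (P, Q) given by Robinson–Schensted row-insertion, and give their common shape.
P = [1, 2, 7] / [3, 4] / [5, 8] / [6];  Q = [1, 4, 7] / [2, 6] / [3, 8] / [5];  common shape = (3, 2, 2, 1)

Row-insert the values π_1, π_2, … into P one at a time, bumping the leftmost entry strictly greater than the inserted value down to the next row. The recording tableau Q records, in position (i, j), the step at which that cell was added to P.
  Insert 6 (step 1): P = [6];  Q = [1]
  Insert 5 (step 2): P = [5] / [6];  Q = [1] / [2]
  Insert 3 (step 3): P = [3] / [5] / [6];  Q = [1] / [2] / [3]
  Insert 8 (step 4): P = [3, 8] / [5] / [6];  Q = [1, 4] / [2] / [3]
  Insert 1 (step 5): P = [1, 8] / [3] / [5] / [6];  Q = [1, 4] / [2] / [3] / [5]
  Insert 4 (step 6): P = [1, 4] / [3, 8] / [5] / [6];  Q = [1, 4] / [2, 6] / [3] / [5]
  Insert 7 (step 7): P = [1, 4, 7] / [3, 8] / [5] / [6];  Q = [1, 4, 7] / [2, 6] / [3] / [5]
  Insert 2 (step 8): P = [1, 2, 7] / [3, 4] / [5, 8] / [6];  Q = [1, 4, 7] / [2, 6] / [3, 8] / [5]
Final shape: (3, 2, 2, 1).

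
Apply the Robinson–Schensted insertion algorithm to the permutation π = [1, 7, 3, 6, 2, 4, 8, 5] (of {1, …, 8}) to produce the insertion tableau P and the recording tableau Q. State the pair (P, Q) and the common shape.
P = [1, 2, 4, 5] / [3, 6, 8] / [7];  Q = [1, 2, 4, 7] / [3, 6, 8] / [5];  common shape = (4, 3, 1)

Row-insert the values π_1, π_2, … into P one at a time, bumping the leftmost entry strictly greater than the inserted value down to the next row. The recording tableau Q records, in position (i, j), the step at which that cell was added to P.
  Insert 1 (step 1): P = [1];  Q = [1]
  Insert 7 (step 2): P = [1, 7];  Q = [1, 2]
  Insert 3 (step 3): P = [1, 3] / [7];  Q = [1, 2] / [3]
  Insert 6 (step 4): P = [1, 3, 6] / [7];  Q = [1, 2, 4] / [3]
  Insert 2 (step 5): P = [1, 2, 6] / [3] / [7];  Q = [1, 2, 4] / [3] / [5]
  Insert 4 (step 6): P = [1, 2, 4] / [3, 6] / [7];  Q = [1, 2, 4] / [3, 6] / [5]
  Insert 8 (step 7): P = [1, 2, 4, 8] / [3, 6] / [7];  Q = [1, 2, 4, 7] / [3, 6] / [5]
  Insert 5 (step 8): P = [1, 2, 4, 5] / [3, 6, 8] / [7];  Q = [1, 2, 4, 7] / [3, 6, 8] / [5]
Final shape: (4, 3, 1).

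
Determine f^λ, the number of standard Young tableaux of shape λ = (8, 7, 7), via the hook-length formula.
# SYT of shape (8, 7, 7) = 9145422

Hook-length formula: f^λ = n! / Π hook(c), product over all cells c of the Young diagram. For λ = (8, 7, 7), n = 22 boxes. Hook lengths by row (left-to-right, top-to-bottom): [10, 9, 8, 7, 6, 5, 4, 1]; [8, 7, 6, 5, 4, 3, 2]; [7, 6, 5, 4, 3, 2, 1]. Product of hooks = 122903101440000. So f^λ = 22! / 122903101440000 = 1124000727777607680000 / 122903101440000 = 9145422.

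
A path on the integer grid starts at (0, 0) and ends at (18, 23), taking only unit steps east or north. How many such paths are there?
Number of paths = 202112640600

A monotone lattice path from (0, 0) to (18, 23) consists of 18 east steps and 23 north steps in some order, so it is determined by which 18 of the 41 steps are east. The count is C(41, 18) = 202112640600.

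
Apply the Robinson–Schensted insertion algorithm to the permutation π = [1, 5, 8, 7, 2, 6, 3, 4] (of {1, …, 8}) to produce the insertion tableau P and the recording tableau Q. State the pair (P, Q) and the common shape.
P = [1, 2, 3, 4] / [5, 6] / [7] / [8];  Q = [1, 2, 3, 8] / [4, 6] / [5] / [7];  common shape = (4, 2, 1, 1)

Row-insert the values π_1, π_2, … into P one at a time, bumping the leftmost entry strictly greater than the inserted value down to the next row. The recording tableau Q records, in position (i, j), the step at which that cell was added to P.
  Insert 1 (step 1): P = [1];  Q = [1]
  Insert 5 (step 2): P = [1, 5];  Q = [1, 2]
  Insert 8 (step 3): P = [1, 5, 8];  Q = [1, 2, 3]
  Insert 7 (step 4): P = [1, 5, 7] / [8];  Q = [1, 2, 3] / [4]
  Insert 2 (step 5): P = [1, 2, 7] / [5] / [8];  Q = [1, 2, 3] / [4] / [5]
  Insert 6 (step 6): P = [1, 2, 6] / [5, 7] / [8];  Q = [1, 2, 3] / [4, 6] / [5]
  Insert 3 (step 7): P = [1, 2, 3] / [5, 6] / [7] / [8];  Q = [1, 2, 3] / [4, 6] / [5] / [7]
  Insert 4 (step 8): P = [1, 2, 3, 4] / [5, 6] / [7] / [8];  Q = [1, 2, 3, 8] / [4, 6] / [5] / [7]
Final shape: (4, 2, 1, 1).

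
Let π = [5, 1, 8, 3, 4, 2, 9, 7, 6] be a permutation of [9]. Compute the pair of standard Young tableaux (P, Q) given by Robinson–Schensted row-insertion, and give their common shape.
P = [1, 2, 4, 6] / [3, 7, 9] / [5, 8];  Q = [1, 3, 5, 7] / [2, 4, 8] / [6, 9];  common shape = (4, 3, 2)

Row-insert the values π_1, π_2, … into P one at a time, bumping the leftmost entry strictly greater than the inserted value down to the next row. The recording tableau Q records, in position (i, j), the step at which that cell was added to P.
  Insert 5 (step 1): P = [5];  Q = [1]
  Insert 1 (step 2): P = [1] / [5];  Q = [1] / [2]
  Insert 8 (step 3): P = [1, 8] / [5];  Q = [1, 3] / [2]
  Insert 3 (step 4): P = [1, 3] / [5, 8];  Q = [1, 3] / [2, 4]
  Insert 4 (step 5): P = [1, 3, 4] / [5, 8];  Q = [1, 3, 5] / [2, 4]
  Insert 2 (step 6): P = [1, 2, 4] / [3, 8] / [5];  Q = [1, 3, 5] / [2, 4] / [6]
  Insert 9 (step 7): P = [1, 2, 4, 9] / [3, 8] / [5];  Q = [1, 3, 5, 7] / [2, 4] / [6]
  Insert 7 (step 8): P = [1, 2, 4, 7] / [3, 8, 9] / [5];  Q = [1, 3, 5, 7] / [2, 4, 8] / [6]
  Insert 6 (step 9): P = [1, 2, 4, 6] / [3, 7, 9] / [5, 8];  Q = [1, 3, 5, 7] / [2, 4, 8] / [6, 9]
Final shape: (4, 3, 2).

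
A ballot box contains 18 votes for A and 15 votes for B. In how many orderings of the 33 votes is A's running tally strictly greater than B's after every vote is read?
Strict-lead orderings = 94287120

Total orderings of the 33 votes with 18 for A: C(33, 18) = 1037158320. By the Bertrand ballot formula (Cycle Lemma / reflection principle), the number of orderings in which A is strictly ahead of B throughout is (p − q)/(p + q) · C(p + q, p) = (18 − 15)/(18 + 15) · 1037158320 = 94287120.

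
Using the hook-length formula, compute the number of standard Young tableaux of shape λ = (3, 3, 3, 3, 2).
# SYT of shape (3, 3, 3, 3, 2) = 6006

Hook-length formula: f^λ = n! / Π hook(c), product over all cells c of the Young diagram. For λ = (3, 3, 3, 3, 2), n = 14 boxes. Hook lengths by row (left-to-right, top-to-bottom): [7, 6, 4]; [6, 5, 3]; [5, 4, 2]; [4, 3, 1]; [2, 1]. Product of hooks = 14515200. So f^λ = 14! / 14515200 = 87178291200 / 14515200 = 6006.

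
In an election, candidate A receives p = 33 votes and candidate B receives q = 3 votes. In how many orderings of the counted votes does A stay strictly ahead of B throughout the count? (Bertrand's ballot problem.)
Strict-lead orderings = 5950

Total orderings of the 36 votes with 33 for A: C(36, 33) = 7140. By the Bertrand ballot formula (Cycle Lemma / reflection principle), the number of orderings in which A is strictly ahead of B throughout is (p − q)/(p + q) · C(p + q, p) = (33 − 3)/(33 + 3) · 7140 = 5950.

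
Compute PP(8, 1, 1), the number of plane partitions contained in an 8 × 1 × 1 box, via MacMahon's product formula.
PP(8, 1, 1) = 9

Evaluate the triple product over i = 1..8, j = 1..1, k = 1..1. The factors are (2/1) · (3/2) · (4/3) · (5/4) · (6/5) · (7/6) · (8/7) · (9/8). The numerators and denominators telescope so the product is an integer; carrying out the multiplication exactly gives PP(8, 1, 1) = 9.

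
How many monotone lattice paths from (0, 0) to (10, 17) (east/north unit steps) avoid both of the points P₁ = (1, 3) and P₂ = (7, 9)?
Number of paths = 3889765

Inclusion–exclusion. Total paths: C(27, 10) = 8436285. Through P₁: C(4, 1)·C(23, 9) = 3268760. Through P₂: C(16, 7)·C(11, 3) = 1887600. Since P₁ is strictly southwest of P₂, a monotone path through both must visit P₁ then P₂; paths through both = C(4, 1)·C(12, 6)·C(11, 3) = 609840. Avoid both = 8436285 − 3268760 − 1887600 + 609840 = 3889765.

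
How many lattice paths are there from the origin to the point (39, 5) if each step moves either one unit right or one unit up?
Number of paths = 1086008

A monotone lattice path from (0, 0) to (39, 5) consists of 39 east steps and 5 north steps in some order, so it is determined by which 39 of the 44 steps are east. The count is C(44, 39) = 1086008.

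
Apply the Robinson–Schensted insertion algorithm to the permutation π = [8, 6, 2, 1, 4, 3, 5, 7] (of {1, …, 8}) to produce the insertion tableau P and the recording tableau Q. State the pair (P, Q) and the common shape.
P = [1, 3, 5, 7] / [2, 4] / [6] / [8];  Q = [1, 5, 7, 8] / [2, 6] / [3] / [4];  common shape = (4, 2, 1, 1)

Row-insert the values π_1, π_2, … into P one at a time, bumping the leftmost entry strictly greater than the inserted value down to the next row. The recording tableau Q records, in position (i, j), the step at which that cell was added to P.
  Insert 8 (step 1): P = [8];  Q = [1]
  Insert 6 (step 2): P = [6] / [8];  Q = [1] / [2]
  Insert 2 (step 3): P = [2] / [6] / [8];  Q = [1] / [2] / [3]
  Insert 1 (step 4): P = [1] / [2] / [6] / [8];  Q = [1] / [2] / [3] / [4]
  Insert 4 (step 5): P = [1, 4] / [2] / [6] / [8];  Q = [1, 5] / [2] / [3] / [4]
  Insert 3 (step 6): P = [1, 3] / [2, 4] / [6] / [8];  Q = [1, 5] / [2, 6] / [3] / [4]
  Insert 5 (step 7): P = [1, 3, 5] / [2, 4] / [6] / [8];  Q = [1, 5, 7] / [2, 6] / [3] / [4]
  Insert 7 (step 8): P = [1, 3, 5, 7] / [2, 4] / [6] / [8];  Q = [1, 5, 7, 8] / [2, 6] / [3] / [4]
Final shape: (4, 2, 1, 1).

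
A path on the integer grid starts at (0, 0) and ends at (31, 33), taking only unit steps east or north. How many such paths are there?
Number of paths = 1777090076065542336

A monotone lattice path from (0, 0) to (31, 33) consists of 31 east steps and 33 north steps in some order, so it is determined by which 31 of the 64 steps are east. The count is C(64, 31) = 1777090076065542336.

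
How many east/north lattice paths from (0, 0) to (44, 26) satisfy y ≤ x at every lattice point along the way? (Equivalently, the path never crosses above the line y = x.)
Number of paths = 4717672062915032088

By the reflection principle (André's argument), the number of monotone paths to (44, 26) with n ≤ m that never go above y = x is C(70, 44) − C(70, 45) = 11173433833219812840 − 6455761770304780752 = 4717672062915032088.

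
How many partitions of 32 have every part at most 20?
p(32, parts ≤ 20) = 8154

Use the recurrence p(n, m) = p(n, m−1) + p(n−m, m): either the largest part is < m (count p(n, m−1)) or the largest part is exactly m (remove one copy of m, count p(n−m, m)). With p(0, ·) = 1 this gives p(32, parts ≤ 20) = 8154. (By conjugating Young diagrams, this also counts partitions of 32 into at most 20 parts.)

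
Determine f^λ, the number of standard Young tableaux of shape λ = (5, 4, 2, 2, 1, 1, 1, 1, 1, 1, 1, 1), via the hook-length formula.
# SYT of shape (5, 4, 2, 2, 1, 1, 1, 1, 1, 1, 1, 1) = 30610710

Hook-length formula: f^λ = n! / Π hook(c), product over all cells c of the Young diagram. For λ = (5, 4, 2, 2, 1, 1, 1, 1, 1, 1, 1, 1), n = 21 boxes. Hook lengths by row (left-to-right, top-to-bottom): [16, 7, 4, 3, 1]; [14, 5, 2, 1]; [11, 2]; [10, 1]; [8]; [7]; [6]; [5]; [4]; [3]; [2]; [1]. Product of hooks = 1669054464000. So f^λ = 21! / 1669054464000 = 51090942171709440000 / 1669054464000 = 30610710.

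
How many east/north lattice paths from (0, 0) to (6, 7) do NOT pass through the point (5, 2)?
Number of paths = 1590

Total paths from (0, 0) to (6, 7): C(13, 6) = 1716. Paths through (5, 2): (paths (0, 0) → (5, 2)) × (paths (5, 2) → (6, 7)) = C(7, 5) · C(6, 1) = 21 · 6 = 126. Avoidance count = 1716 − 126 = 1590.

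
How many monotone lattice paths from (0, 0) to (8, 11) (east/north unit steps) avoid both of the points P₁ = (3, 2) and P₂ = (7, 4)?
Number of paths = 54122

Inclusion–exclusion. Total paths: C(19, 8) = 75582. Through P₁: C(5, 3)·C(14, 5) = 20020. Through P₂: C(11, 7)·C(8, 1) = 2640. Since P₁ is strictly southwest of P₂, a monotone path through both must visit P₁ then P₂; paths through both = C(5, 3)·C(6, 4)·C(8, 1) = 1200. Avoid both = 75582 − 20020 − 2640 + 1200 = 54122.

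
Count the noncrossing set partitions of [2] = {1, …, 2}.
C_2 = 2

These noncrossing partitions are counted by the Catalan number C_n = (1/(n + 1)) · C(2n, n). For n = 2: C_2 = (1/3) · C(4, 2) = 6/3 = 2.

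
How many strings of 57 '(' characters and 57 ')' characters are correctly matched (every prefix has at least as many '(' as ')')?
C_57 = 26700952856774851904245220912664

These balanced parentheses are counted by the Catalan number C_n = (1/(n + 1)) · C(2n, n). For n = 57: C_57 = (1/58) · C(114, 57) = 1548655265692941410446222812934512/58 = 26700952856774851904245220912664.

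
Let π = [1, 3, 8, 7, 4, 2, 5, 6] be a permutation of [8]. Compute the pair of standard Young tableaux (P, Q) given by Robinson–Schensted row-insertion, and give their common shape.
P = [1, 2, 4, 5, 6] / [3] / [7] / [8];  Q = [1, 2, 3, 7, 8] / [4] / [5] / [6];  common shape = (5, 1, 1, 1)

Row-insert the values π_1, π_2, … into P one at a time, bumping the leftmost entry strictly greater than the inserted value down to the next row. The recording tableau Q records, in position (i, j), the step at which that cell was added to P.
  Insert 1 (step 1): P = [1];  Q = [1]
  Insert 3 (step 2): P = [1, 3];  Q = [1, 2]
  Insert 8 (step 3): P = [1, 3, 8];  Q = [1, 2, 3]
  Insert 7 (step 4): P = [1, 3, 7] / [8];  Q = [1, 2, 3] / [4]
  Insert 4 (step 5): P = [1, 3, 4] / [7] / [8];  Q = [1, 2, 3] / [4] / [5]
  Insert 2 (step 6): P = [1, 2, 4] / [3] / [7] / [8];  Q = [1, 2, 3] / [4] / [5] / [6]
  Insert 5 (step 7): P = [1, 2, 4, 5] / [3] / [7] / [8];  Q = [1, 2, 3, 7] / [4] / [5] / [6]
  Insert 6 (step 8): P = [1, 2, 4, 5, 6] / [3] / [7] / [8];  Q = [1, 2, 3, 7, 8] / [4] / [5] / [6]
Final shape: (5, 1, 1, 1).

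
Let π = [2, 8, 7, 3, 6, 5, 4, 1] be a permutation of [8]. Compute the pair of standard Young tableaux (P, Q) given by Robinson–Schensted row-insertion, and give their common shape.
P = [1, 3, 4] / [2] / [5] / [6] / [7] / [8];  Q = [1, 2, 5] / [3] / [4] / [6] / [7] / [8];  common shape = (3, 1, 1, 1, 1, 1)

Row-insert the values π_1, π_2, … into P one at a time, bumping the leftmost entry strictly greater than the inserted value down to the next row. The recording tableau Q records, in position (i, j), the step at which that cell was added to P.
  Insert 2 (step 1): P = [2];  Q = [1]
  Insert 8 (step 2): P = [2, 8];  Q = [1, 2]
  Insert 7 (step 3): P = [2, 7] / [8];  Q = [1, 2] / [3]
  Insert 3 (step 4): P = [2, 3] / [7] / [8];  Q = [1, 2] / [3] / [4]
  Insert 6 (step 5): P = [2, 3, 6] / [7] / [8];  Q = [1, 2, 5] / [3] / [4]
  Insert 5 (step 6): P = [2, 3, 5] / [6] / [7] / [8];  Q = [1, 2, 5] / [3] / [4] / [6]
  Insert 4 (step 7): P = [2, 3, 4] / [5] / [6] / [7] / [8];  Q = [1, 2, 5] / [3] / [4] / [6] / [7]
  Insert 1 (step 8): P = [1, 3, 4] / [2] / [5] / [6] / [7] / [8];  Q = [1, 2, 5] / [3] / [4] / [6] / [7] / [8]
Final shape: (3, 1, 1, 1, 1, 1).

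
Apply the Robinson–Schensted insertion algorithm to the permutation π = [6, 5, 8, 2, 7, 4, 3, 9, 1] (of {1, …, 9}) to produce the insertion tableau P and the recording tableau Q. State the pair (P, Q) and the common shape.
P = [1, 3, 9] / [2, 7] / [4, 8] / [5] / [6];  Q = [1, 3, 8] / [2, 5] / [4, 6] / [7] / [9];  common shape = (3, 2, 2, 1, 1)

Row-insert the values π_1, π_2, … into P one at a time, bumping the leftmost entry strictly greater than the inserted value down to the next row. The recording tableau Q records, in position (i, j), the step at which that cell was added to P.
  Insert 6 (step 1): P = [6];  Q = [1]
  Insert 5 (step 2): P = [5] / [6];  Q = [1] / [2]
  Insert 8 (step 3): P = [5, 8] / [6];  Q = [1, 3] / [2]
  Insert 2 (step 4): P = [2, 8] / [5] / [6];  Q = [1, 3] / [2] / [4]
  Insert 7 (step 5): P = [2, 7] / [5, 8] / [6];  Q = [1, 3] / [2, 5] / [4]
  Insert 4 (step 6): P = [2, 4] / [5, 7] / [6, 8];  Q = [1, 3] / [2, 5] / [4, 6]
  Insert 3 (step 7): P = [2, 3] / [4, 7] / [5, 8] / [6];  Q = [1, 3] / [2, 5] / [4, 6] / [7]
  Insert 9 (step 8): P = [2, 3, 9] / [4, 7] / [5, 8] / [6];  Q = [1, 3, 8] / [2, 5] / [4, 6] / [7]
  Insert 1 (step 9): P = [1, 3, 9] / [2, 7] / [4, 8] / [5] / [6];  Q = [1, 3, 8] / [2, 5] / [4, 6] / [7] / [9]
Final shape: (3, 2, 2, 1, 1).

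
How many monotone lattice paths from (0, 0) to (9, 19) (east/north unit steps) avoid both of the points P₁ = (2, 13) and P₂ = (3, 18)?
Number of paths = 6721820

Inclusion–exclusion. Total paths: C(28, 9) = 6906900. Through P₁: C(15, 2)·C(13, 7) = 180180. Through P₂: C(21, 3)·C(7, 6) = 9310. Since P₁ is strictly southwest of P₂, a monotone path through both must visit P₁ then P₂; paths through both = C(15, 2)·C(6, 1)·C(7, 6) = 4410. Avoid both = 6906900 − 180180 − 9310 + 4410 = 6721820.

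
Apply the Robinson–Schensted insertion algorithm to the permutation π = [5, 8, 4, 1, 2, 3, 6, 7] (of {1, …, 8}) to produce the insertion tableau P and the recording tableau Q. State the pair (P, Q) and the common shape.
P = [1, 2, 3, 6, 7] / [4, 8] / [5];  Q = [1, 2, 6, 7, 8] / [3, 5] / [4];  common shape = (5, 2, 1)

Row-insert the values π_1, π_2, … into P one at a time, bumping the leftmost entry strictly greater than the inserted value down to the next row. The recording tableau Q records, in position (i, j), the step at which that cell was added to P.
  Insert 5 (step 1): P = [5];  Q = [1]
  Insert 8 (step 2): P = [5, 8];  Q = [1, 2]
  Insert 4 (step 3): P = [4, 8] / [5];  Q = [1, 2] / [3]
  Insert 1 (step 4): P = [1, 8] / [4] / [5];  Q = [1, 2] / [3] / [4]
  Insert 2 (step 5): P = [1, 2] / [4, 8] / [5];  Q = [1, 2] / [3, 5] / [4]
  Insert 3 (step 6): P = [1, 2, 3] / [4, 8] / [5];  Q = [1, 2, 6] / [3, 5] / [4]
  Insert 6 (step 7): P = [1, 2, 3, 6] / [4, 8] / [5];  Q = [1, 2, 6, 7] / [3, 5] / [4]
  Insert 7 (step 8): P = [1, 2, 3, 6, 7] / [4, 8] / [5];  Q = [1, 2, 6, 7, 8] / [3, 5] / [4]
Final shape: (5, 2, 1).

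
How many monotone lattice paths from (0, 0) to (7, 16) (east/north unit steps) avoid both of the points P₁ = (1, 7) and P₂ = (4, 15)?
Number of paths = 194893

Inclusion–exclusion. Total paths: C(23, 7) = 245157. Through P₁: C(8, 1)·C(15, 6) = 40040. Through P₂: C(19, 4)·C(4, 3) = 15504. Since P₁ is strictly southwest of P₂, a monotone path through both must visit P₁ then P₂; paths through both = C(8, 1)·C(11, 3)·C(4, 3) = 5280. Avoid both = 245157 − 40040 − 15504 + 5280 = 194893.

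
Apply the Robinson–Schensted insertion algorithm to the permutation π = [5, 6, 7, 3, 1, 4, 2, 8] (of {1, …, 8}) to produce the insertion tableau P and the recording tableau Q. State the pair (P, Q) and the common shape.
P = [1, 2, 7, 8] / [3, 4] / [5, 6];  Q = [1, 2, 3, 8] / [4, 6] / [5, 7];  common shape = (4, 2, 2)

Row-insert the values π_1, π_2, … into P one at a time, bumping the leftmost entry strictly greater than the inserted value down to the next row. The recording tableau Q records, in position (i, j), the step at which that cell was added to P.
  Insert 5 (step 1): P = [5];  Q = [1]
  Insert 6 (step 2): P = [5, 6];  Q = [1, 2]
  Insert 7 (step 3): P = [5, 6, 7];  Q = [1, 2, 3]
  Insert 3 (step 4): P = [3, 6, 7] / [5];  Q = [1, 2, 3] / [4]
  Insert 1 (step 5): P = [1, 6, 7] / [3] / [5];  Q = [1, 2, 3] / [4] / [5]
  Insert 4 (step 6): P = [1, 4, 7] / [3, 6] / [5];  Q = [1, 2, 3] / [4, 6] / [5]
  Insert 2 (step 7): P = [1, 2, 7] / [3, 4] / [5, 6];  Q = [1, 2, 3] / [4, 6] / [5, 7]
  Insert 8 (step 8): P = [1, 2, 7, 8] / [3, 4] / [5, 6];  Q = [1, 2, 3, 8] / [4, 6] / [5, 7]
Final shape: (4, 2, 2).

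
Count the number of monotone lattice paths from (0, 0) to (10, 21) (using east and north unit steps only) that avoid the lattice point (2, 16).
Number of paths = 44155254

Total paths from (0, 0) to (10, 21): C(31, 10) = 44352165. Paths through (2, 16): (paths (0, 0) → (2, 16)) × (paths (2, 16) → (10, 21)) = C(18, 2) · C(13, 8) = 153 · 1287 = 196911. Avoidance count = 44352165 − 196911 = 44155254.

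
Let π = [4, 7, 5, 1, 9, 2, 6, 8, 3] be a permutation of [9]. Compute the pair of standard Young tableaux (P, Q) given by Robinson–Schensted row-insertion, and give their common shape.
P = [1, 2, 3, 8] / [4, 5, 6] / [7, 9];  Q = [1, 2, 5, 8] / [3, 6, 7] / [4, 9];  common shape = (4, 3, 2)

Row-insert the values π_1, π_2, … into P one at a time, bumping the leftmost entry strictly greater than the inserted value down to the next row. The recording tableau Q records, in position (i, j), the step at which that cell was added to P.
  Insert 4 (step 1): P = [4];  Q = [1]
  Insert 7 (step 2): P = [4, 7];  Q = [1, 2]
  Insert 5 (step 3): P = [4, 5] / [7];  Q = [1, 2] / [3]
  Insert 1 (step 4): P = [1, 5] / [4] / [7];  Q = [1, 2] / [3] / [4]
  Insert 9 (step 5): P = [1, 5, 9] / [4] / [7];  Q = [1, 2, 5] / [3] / [4]
  Insert 2 (step 6): P = [1, 2, 9] / [4, 5] / [7];  Q = [1, 2, 5] / [3, 6] / [4]
  Insert 6 (step 7): P = [1, 2, 6] / [4, 5, 9] / [7];  Q = [1, 2, 5] / [3, 6, 7] / [4]
  Insert 8 (step 8): P = [1, 2, 6, 8] / [4, 5, 9] / [7];  Q = [1, 2, 5, 8] / [3, 6, 7] / [4]
  Insert 3 (step 9): P = [1, 2, 3, 8] / [4, 5, 6] / [7, 9];  Q = [1, 2, 5, 8] / [3, 6, 7] / [4, 9]
Final shape: (4, 3, 2).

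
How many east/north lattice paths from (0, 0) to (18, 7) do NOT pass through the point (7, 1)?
Number of paths = 381692

Total paths from (0, 0) to (18, 7): C(25, 18) = 480700. Paths through (7, 1): (paths (0, 0) → (7, 1)) × (paths (7, 1) → (18, 7)) = C(8, 7) · C(17, 11) = 8 · 12376 = 99008. Avoidance count = 480700 − 99008 = 381692.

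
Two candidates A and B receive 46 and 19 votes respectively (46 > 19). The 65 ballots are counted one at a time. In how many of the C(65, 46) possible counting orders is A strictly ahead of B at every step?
Strict-lead orderings = 5118189334604640

Total orderings of the 65 votes with 46 for A: C(65, 46) = 12321566916640800. By the Bertrand ballot formula (Cycle Lemma / reflection principle), the number of orderings in which A is strictly ahead of B throughout is (p − q)/(p + q) · C(p + q, p) = (46 − 19)/(46 + 19) · 12321566916640800 = 5118189334604640.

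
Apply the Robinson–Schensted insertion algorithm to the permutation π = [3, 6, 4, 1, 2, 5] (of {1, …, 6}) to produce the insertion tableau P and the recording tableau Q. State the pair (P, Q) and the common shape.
P = [1, 2, 5] / [3, 4] / [6];  Q = [1, 2, 6] / [3, 5] / [4];  common shape = (3, 2, 1)

Row-insert the values π_1, π_2, … into P one at a time, bumping the leftmost entry strictly greater than the inserted value down to the next row. The recording tableau Q records, in position (i, j), the step at which that cell was added to P.
  Insert 3 (step 1): P = [3];  Q = [1]
  Insert 6 (step 2): P = [3, 6];  Q = [1, 2]
  Insert 4 (step 3): P = [3, 4] / [6];  Q = [1, 2] / [3]
  Insert 1 (step 4): P = [1, 4] / [3] / [6];  Q = [1, 2] / [3] / [4]
  Insert 2 (step 5): P = [1, 2] / [3, 4] / [6];  Q = [1, 2] / [3, 5] / [4]
  Insert 5 (step 6): P = [1, 2, 5] / [3, 4] / [6];  Q = [1, 2, 6] / [3, 5] / [4]
Final shape: (3, 2, 1).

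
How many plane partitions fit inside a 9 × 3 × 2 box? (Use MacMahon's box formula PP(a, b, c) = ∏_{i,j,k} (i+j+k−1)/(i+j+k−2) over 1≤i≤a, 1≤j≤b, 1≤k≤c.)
PP(9, 3, 2) = 15730

Evaluate the triple product over i = 1..9, j = 1..3, k = 1..2. The factors are (2/1) · (3/2) · (3/2) · (4/3) · (4/3) · (5/4) · (3/2) · (4/3) · … (54 factors total). The numerators and denominators telescope so the product is an integer; carrying out the multiplication exactly gives PP(9, 3, 2) = 15730.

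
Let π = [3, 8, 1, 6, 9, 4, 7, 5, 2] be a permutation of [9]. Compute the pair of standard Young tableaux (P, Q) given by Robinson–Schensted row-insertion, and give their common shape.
P = [1, 2, 5] / [3, 4, 7] / [6, 9] / [8];  Q = [1, 2, 5] / [3, 4, 7] / [6, 8] / [9];  common shape = (3, 3, 2, 1)

Row-insert the values π_1, π_2, … into P one at a time, bumping the leftmost entry strictly greater than the inserted value down to the next row. The recording tableau Q records, in position (i, j), the step at which that cell was added to P.
  Insert 3 (step 1): P = [3];  Q = [1]
  Insert 8 (step 2): P = [3, 8];  Q = [1, 2]
  Insert 1 (step 3): P = [1, 8] / [3];  Q = [1, 2] / [3]
  Insert 6 (step 4): P = [1, 6] / [3, 8];  Q = [1, 2] / [3, 4]
  Insert 9 (step 5): P = [1, 6, 9] / [3, 8];  Q = [1, 2, 5] / [3, 4]
  Insert 4 (step 6): P = [1, 4, 9] / [3, 6] / [8];  Q = [1, 2, 5] / [3, 4] / [6]
  Insert 7 (step 7): P = [1, 4, 7] / [3, 6, 9] / [8];  Q = [1, 2, 5] / [3, 4, 7] / [6]
  Insert 5 (step 8): P = [1, 4, 5] / [3, 6, 7] / [8, 9];  Q = [1, 2, 5] / [3, 4, 7] / [6, 8]
  Insert 2 (step 9): P = [1, 2, 5] / [3, 4, 7] / [6, 9] / [8];  Q = [1, 2, 5] / [3, 4, 7] / [6, 8] / [9]
Final shape: (3, 3, 2, 1).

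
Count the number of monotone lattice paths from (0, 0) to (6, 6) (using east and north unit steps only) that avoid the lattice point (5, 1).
Number of paths = 888

Total paths from (0, 0) to (6, 6): C(12, 6) = 924. Paths through (5, 1): (paths (0, 0) → (5, 1)) × (paths (5, 1) → (6, 6)) = C(6, 5) · C(6, 1) = 6 · 6 = 36. Avoidance count = 924 − 36 = 888.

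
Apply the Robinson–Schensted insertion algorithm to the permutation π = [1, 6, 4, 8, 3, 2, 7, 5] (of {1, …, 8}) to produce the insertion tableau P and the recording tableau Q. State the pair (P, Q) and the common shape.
P = [1, 2, 5] / [3, 7] / [4, 8] / [6];  Q = [1, 2, 4] / [3, 7] / [5, 8] / [6];  common shape = (3, 2, 2, 1)

Row-insert the values π_1, π_2, … into P one at a time, bumping the leftmost entry strictly greater than the inserted value down to the next row. The recording tableau Q records, in position (i, j), the step at which that cell was added to P.
  Insert 1 (step 1): P = [1];  Q = [1]
  Insert 6 (step 2): P = [1, 6];  Q = [1, 2]
  Insert 4 (step 3): P = [1, 4] / [6];  Q = [1, 2] / [3]
  Insert 8 (step 4): P = [1, 4, 8] / [6];  Q = [1, 2, 4] / [3]
  Insert 3 (step 5): P = [1, 3, 8] / [4] / [6];  Q = [1, 2, 4] / [3] / [5]
  Insert 2 (step 6): P = [1, 2, 8] / [3] / [4] / [6];  Q = [1, 2, 4] / [3] / [5] / [6]
  Insert 7 (step 7): P = [1, 2, 7] / [3, 8] / [4] / [6];  Q = [1, 2, 4] / [3, 7] / [5] / [6]
  Insert 5 (step 8): P = [1, 2, 5] / [3, 7] / [4, 8] / [6];  Q = [1, 2, 4] / [3, 7] / [5, 8] / [6]
Final shape: (3, 2, 2, 1).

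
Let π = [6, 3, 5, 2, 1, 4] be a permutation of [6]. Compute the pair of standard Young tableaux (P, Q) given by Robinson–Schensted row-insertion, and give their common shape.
P = [1, 4] / [2, 5] / [3] / [6];  Q = [1, 3] / [2, 6] / [4] / [5];  common shape = (2, 2, 1, 1)

Row-insert the values π_1, π_2, … into P one at a time, bumping the leftmost entry strictly greater than the inserted value down to the next row. The recording tableau Q records, in position (i, j), the step at which that cell was added to P.
  Insert 6 (step 1): P = [6];  Q = [1]
  Insert 3 (step 2): P = [3] / [6];  Q = [1] / [2]
  Insert 5 (step 3): P = [3, 5] / [6];  Q = [1, 3] / [2]
  Insert 2 (step 4): P = [2, 5] / [3] / [6];  Q = [1, 3] / [2] / [4]
  Insert 1 (step 5): P = [1, 5] / [2] / [3] / [6];  Q = [1, 3] / [2] / [4] / [5]
  Insert 4 (step 6): P = [1, 4] / [2, 5] / [3] / [6];  Q = [1, 3] / [2, 6] / [4] / [5]
Final shape: (2, 2, 1, 1).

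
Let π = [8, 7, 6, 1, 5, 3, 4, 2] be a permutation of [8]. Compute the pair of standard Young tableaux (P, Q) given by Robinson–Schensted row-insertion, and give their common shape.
P = [1, 2, 4] / [3] / [5] / [6] / [7] / [8];  Q = [1, 5, 7] / [2] / [3] / [4] / [6] / [8];  common shape = (3, 1, 1, 1, 1, 1)

Row-insert the values π_1, π_2, … into P one at a time, bumping the leftmost entry strictly greater than the inserted value down to the next row. The recording tableau Q records, in position (i, j), the step at which that cell was added to P.
  Insert 8 (step 1): P = [8];  Q = [1]
  Insert 7 (step 2): P = [7] / [8];  Q = [1] / [2]
  Insert 6 (step 3): P = [6] / [7] / [8];  Q = [1] / [2] / [3]
  Insert 1 (step 4): P = [1] / [6] / [7] / [8];  Q = [1] / [2] / [3] / [4]
  Insert 5 (step 5): P = [1, 5] / [6] / [7] / [8];  Q = [1, 5] / [2] / [3] / [4]
  Insert 3 (step 6): P = [1, 3] / [5] / [6] / [7] / [8];  Q = [1, 5] / [2] / [3] / [4] / [6]
  Insert 4 (step 7): P = [1, 3, 4] / [5] / [6] / [7] / [8];  Q = [1, 5, 7] / [2] / [3] / [4] / [6]
  Insert 2 (step 8): P = [1, 2, 4] / [3] / [5] / [6] / [7] / [8];  Q = [1, 5, 7] / [2] / [3] / [4] / [6] / [8]
Final shape: (3, 1, 1, 1, 1, 1).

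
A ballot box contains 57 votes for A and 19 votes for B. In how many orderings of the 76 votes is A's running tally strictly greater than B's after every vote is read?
Strict-lead orderings = 191230475831922200

Total orderings of the 76 votes with 57 for A: C(76, 57) = 382460951663844400. By the Bertrand ballot formula (Cycle Lemma / reflection principle), the number of orderings in which A is strictly ahead of B throughout is (p − q)/(p + q) · C(p + q, p) = (57 − 19)/(57 + 19) · 382460951663844400 = 191230475831922200.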